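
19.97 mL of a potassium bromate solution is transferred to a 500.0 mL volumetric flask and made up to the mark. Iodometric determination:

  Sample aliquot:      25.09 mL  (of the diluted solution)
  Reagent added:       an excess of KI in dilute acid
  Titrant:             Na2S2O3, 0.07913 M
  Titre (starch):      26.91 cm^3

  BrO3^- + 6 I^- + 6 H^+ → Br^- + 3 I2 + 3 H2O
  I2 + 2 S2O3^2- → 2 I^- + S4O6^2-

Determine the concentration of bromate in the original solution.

n(S2O3^2-) = 0.02691 × 0.07913 = 2.129 × 10^-3 mol
n(I2) = n(S2O3^2-)/2 = 1.065 × 10^-3 mol
From the 1:3 ratio, n(BrO3^-) in the aliquot = 1/3 × 1.065 × 10^-3 = 3.549 × 10^-4 mol
[BrO3^-]_dilute = 3.549 × 10^-4 / 0.02509 = 0.01414 mol/L
[BrO3^-]_original = 0.01414 × 500.0/19.97 = 0.3542 mol/L

0.3542 M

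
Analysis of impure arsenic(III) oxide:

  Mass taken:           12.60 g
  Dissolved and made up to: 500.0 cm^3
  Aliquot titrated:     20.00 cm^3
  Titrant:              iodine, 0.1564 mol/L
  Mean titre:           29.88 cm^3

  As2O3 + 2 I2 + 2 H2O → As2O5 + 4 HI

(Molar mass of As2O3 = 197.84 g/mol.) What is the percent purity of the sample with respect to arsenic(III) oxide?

91.72 %

n(I2) per titration = 0.02988 × 0.1564 = 4.673 × 10^-3 mol
From the 1:2 ratio, n(As2O3) in each aliquot = 1/2 × 4.673 × 10^-3 = 2.337 × 10^-3 mol
n(As2O3) in the whole flask = 2.337 × 10^-3 × 500.0/20.00 = 0.05842 mol
mass of As2O3 = 0.05842 × 197.84 = 11.56 g
% As2O3 = 11.56 / 12.60 × 100 = 91.72 %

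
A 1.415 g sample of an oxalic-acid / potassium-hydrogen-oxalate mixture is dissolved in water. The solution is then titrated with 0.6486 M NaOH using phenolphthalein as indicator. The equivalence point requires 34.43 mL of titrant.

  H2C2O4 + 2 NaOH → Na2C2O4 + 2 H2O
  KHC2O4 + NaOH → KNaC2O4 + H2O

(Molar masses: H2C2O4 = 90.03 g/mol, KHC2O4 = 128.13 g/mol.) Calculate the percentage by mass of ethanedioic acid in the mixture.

55.36 %

n(NaOH) = 0.03443 × 0.6486 = 0.02233 mol
Let x = n(H2C2O4), y = n(KHC2O4).
Titrant: 2x + 1y = 0.02233;  mass: 90.03x + 128.13y = 1.415
Solving, x = 8.701 × 10^-3 mol, y = 4.930 × 10^-3 mol
mass of H2C2O4 = 8.701 × 10^-3 × 90.03 = 0.7833 g
% H2C2O4 = 0.7833 / 1.415 × 100 = 55.36 %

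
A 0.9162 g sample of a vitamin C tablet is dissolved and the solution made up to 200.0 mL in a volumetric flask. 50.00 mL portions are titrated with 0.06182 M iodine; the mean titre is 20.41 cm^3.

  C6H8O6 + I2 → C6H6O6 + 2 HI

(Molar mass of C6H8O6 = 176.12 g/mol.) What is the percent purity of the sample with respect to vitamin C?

n(I2) per titration = 0.02041 × 0.06182 = 1.262 × 10^-3 mol
n(C6H8O6) in each aliquot = 1.262 × 10^-3 mol (1:1 ratio)
n(C6H8O6) in the whole flask = 1.262 × 10^-3 × 200.0/50.00 = 5.047 × 10^-3 mol
mass of C6H8O6 = 5.047 × 10^-3 × 176.12 = 0.8889 g
% C6H8O6 = 0.8889 / 0.9162 × 100 = 97.02 %

97.02 %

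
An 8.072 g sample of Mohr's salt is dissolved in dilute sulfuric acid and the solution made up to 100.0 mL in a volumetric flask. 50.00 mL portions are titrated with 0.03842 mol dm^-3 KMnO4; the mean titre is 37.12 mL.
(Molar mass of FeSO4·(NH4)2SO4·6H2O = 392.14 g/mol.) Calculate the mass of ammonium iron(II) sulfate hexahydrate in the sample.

5.593 g

MnO4^- + 5 Fe^2+ + 8 H^+ → Mn^2+ + 5 Fe^3+ + 4 H2O
n(KMnO4) per titration = 0.03712 × 0.03842 = 1.426 × 10^-3 mol
From the 5:1 ratio, n(FeSO4·(NH4)2SO4·6H2O) in each aliquot = 5/1 × 1.426 × 10^-3 = 7.131 × 10^-3 mol
n(FeSO4·(NH4)2SO4·6H2O) in the whole flask = 7.131 × 10^-3 × 100.0/50.00 = 0.01426 mol
mass of FeSO4·(NH4)2SO4·6H2O = 0.01426 × 392.14 = 5.593 g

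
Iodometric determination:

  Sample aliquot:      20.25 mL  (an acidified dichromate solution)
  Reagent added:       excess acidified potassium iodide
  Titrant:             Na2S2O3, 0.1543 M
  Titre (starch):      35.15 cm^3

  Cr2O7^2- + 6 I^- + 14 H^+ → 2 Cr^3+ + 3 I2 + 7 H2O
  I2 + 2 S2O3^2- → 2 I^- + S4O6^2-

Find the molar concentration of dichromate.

n(S2O3^2-) = 0.03515 × 0.1543 = 5.424 × 10^-3 mol
n(I2) = n(S2O3^2-)/2 = 2.712 × 10^-3 mol
From the 1:3 ratio, n(Cr2O7^2-) in the aliquot = 1/3 × 2.712 × 10^-3 = 9.039 × 10^-4 mol
[Cr2O7^2-] = 9.039 × 10^-4 / 0.02025 = 0.04464 mol/L

0.04464 M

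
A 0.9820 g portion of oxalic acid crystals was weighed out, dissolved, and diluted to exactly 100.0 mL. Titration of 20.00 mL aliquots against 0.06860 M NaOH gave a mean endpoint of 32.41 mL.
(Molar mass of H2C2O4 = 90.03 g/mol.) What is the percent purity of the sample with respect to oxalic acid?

50.96 %

H2C2O4 + 2 NaOH → Na2C2O4 + 2 H2O
n(NaOH) per titration = 0.03241 × 0.06860 = 2.223 × 10^-3 mol
From the 1:2 ratio, n(H2C2O4) in each aliquot = 1/2 × 2.223 × 10^-3 = 1.112 × 10^-3 mol
n(H2C2O4) in the whole flask = 1.112 × 10^-3 × 100.0/20.00 = 5.558 × 10^-3 mol
mass of H2C2O4 = 5.558 × 10^-3 × 90.03 = 0.5004 g
% H2C2O4 = 0.5004 / 0.9820 × 100 = 50.96 %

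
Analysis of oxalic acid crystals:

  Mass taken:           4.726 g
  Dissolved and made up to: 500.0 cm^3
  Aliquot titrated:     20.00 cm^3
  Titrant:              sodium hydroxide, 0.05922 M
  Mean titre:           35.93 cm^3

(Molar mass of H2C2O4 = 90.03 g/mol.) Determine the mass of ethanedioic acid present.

2.395 g

H2C2O4 + 2 NaOH → Na2C2O4 + 2 H2O
n(NaOH) per titration = 0.03593 × 0.05922 = 2.128 × 10^-3 mol
From the 1:2 ratio, n(H2C2O4) in each aliquot = 1/2 × 2.128 × 10^-3 = 1.064 × 10^-3 mol
n(H2C2O4) in the whole flask = 1.064 × 10^-3 × 500.0/20.00 = 0.02660 mol
mass of H2C2O4 = 0.02660 × 90.03 = 2.395 g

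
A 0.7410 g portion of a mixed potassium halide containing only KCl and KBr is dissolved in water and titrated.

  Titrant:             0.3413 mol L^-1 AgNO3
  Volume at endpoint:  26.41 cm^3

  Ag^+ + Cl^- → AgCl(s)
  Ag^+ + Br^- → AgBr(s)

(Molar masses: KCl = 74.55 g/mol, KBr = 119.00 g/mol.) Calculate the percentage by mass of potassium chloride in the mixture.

n(AgNO3) = 0.02641 × 0.3413 = 9.014 × 10^-3 mol
Let x = n(KCl), y = n(KBr).
Titrant: 1x + 1y = 9.014 × 10^-3;  mass: 74.55x + 119.00y = 0.7410
Solving, x = 7.461 × 10^-3 mol, y = 1.553 × 10^-3 mol
mass of KCl = 7.461 × 10^-3 × 74.55 = 0.5562 g
% KCl = 0.5562 / 0.7410 × 100 = 75.06 %

75.06 %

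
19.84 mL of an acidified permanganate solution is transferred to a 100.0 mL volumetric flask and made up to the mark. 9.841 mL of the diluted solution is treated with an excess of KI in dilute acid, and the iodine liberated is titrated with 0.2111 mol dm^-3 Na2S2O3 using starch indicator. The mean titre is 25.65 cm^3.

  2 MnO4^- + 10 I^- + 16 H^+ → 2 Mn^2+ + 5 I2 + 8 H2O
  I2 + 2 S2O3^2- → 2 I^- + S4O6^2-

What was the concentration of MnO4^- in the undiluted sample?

0.5547 mol/L

n(S2O3^2-) = 0.02565 × 0.2111 = 5.415 × 10^-3 mol
n(I2) = n(S2O3^2-)/2 = 2.707 × 10^-3 mol
From the 2:5 ratio, n(MnO4^-) in the aliquot = 2/5 × 2.707 × 10^-3 = 1.083 × 10^-3 mol
[MnO4^-]_dilute = 1.083 × 10^-3 / 0.009841 = 0.1100 mol/L
[MnO4^-]_original = 0.1100 × 100.0/19.84 = 0.5547 mol/L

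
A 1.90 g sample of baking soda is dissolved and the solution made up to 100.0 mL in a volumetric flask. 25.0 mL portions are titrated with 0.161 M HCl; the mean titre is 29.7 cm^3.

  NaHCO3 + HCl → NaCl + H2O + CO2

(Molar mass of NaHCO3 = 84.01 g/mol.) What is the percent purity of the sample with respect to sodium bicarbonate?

n(HCl) per titration = 0.0297 × 0.161 = 4.78 × 10^-3 mol
n(NaHCO3) in each aliquot = 4.78 × 10^-3 mol (1:1 ratio)
n(NaHCO3) in the whole flask = 4.78 × 10^-3 × 100.0/25.0 = 0.0191 mol
mass of NaHCO3 = 0.0191 × 84.01 = 1.61 g
% NaHCO3 = 1.61 / 1.90 × 100 = 84.6 %

84.6 %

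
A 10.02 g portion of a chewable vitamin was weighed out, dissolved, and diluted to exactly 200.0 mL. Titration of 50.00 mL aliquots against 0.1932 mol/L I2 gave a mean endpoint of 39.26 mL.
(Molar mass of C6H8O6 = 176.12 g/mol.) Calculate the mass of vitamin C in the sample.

5.344 g

C6H8O6 + I2 → C6H6O6 + 2 HI
n(I2) per titration = 0.03926 × 0.1932 = 7.585 × 10^-3 mol
n(C6H8O6) in each aliquot = 7.585 × 10^-3 mol (1:1 ratio)
n(C6H8O6) in the whole flask = 7.585 × 10^-3 × 200.0/50.00 = 0.03034 mol
mass of C6H8O6 = 0.03034 × 176.12 = 5.344 g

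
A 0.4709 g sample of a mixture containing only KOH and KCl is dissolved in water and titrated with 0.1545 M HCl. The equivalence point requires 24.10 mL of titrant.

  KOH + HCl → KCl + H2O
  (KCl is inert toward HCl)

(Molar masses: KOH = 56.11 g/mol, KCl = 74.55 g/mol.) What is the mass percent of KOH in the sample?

n(HCl) = 0.02410 × 0.1545 = 3.723 × 10^-3 mol
Let x = n(KOH), y = n(KCl).
Titrant: 1x = 3.723 × 10^-3;  mass: 56.11x + 74.55y = 0.4709
Solving, x = 3.723 × 10^-3 mol, y = 3.514 × 10^-3 mol
mass of KOH = 3.723 × 10^-3 × 56.11 = 0.2089 g
% KOH = 0.2089 / 0.4709 × 100 = 44.37 %

44.37 %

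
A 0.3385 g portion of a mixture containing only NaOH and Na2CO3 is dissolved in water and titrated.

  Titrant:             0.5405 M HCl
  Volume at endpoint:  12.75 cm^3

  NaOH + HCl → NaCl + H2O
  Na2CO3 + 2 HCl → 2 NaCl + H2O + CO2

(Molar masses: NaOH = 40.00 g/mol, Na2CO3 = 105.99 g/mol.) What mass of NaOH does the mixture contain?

n(HCl) = 0.01275 × 0.5405 = 6.891 × 10^-3 mol
Let x = n(NaOH), y = n(Na2CO3).
Titrant: 1x + 2y = 6.891 × 10^-3;  mass: 40.00x + 105.99y = 0.3385
Solving, x = 2.055 × 10^-3 mol, y = 2.418 × 10^-3 mol
mass of NaOH = 2.055 × 10^-3 × 40.00 = 0.08221 g

0.08221 g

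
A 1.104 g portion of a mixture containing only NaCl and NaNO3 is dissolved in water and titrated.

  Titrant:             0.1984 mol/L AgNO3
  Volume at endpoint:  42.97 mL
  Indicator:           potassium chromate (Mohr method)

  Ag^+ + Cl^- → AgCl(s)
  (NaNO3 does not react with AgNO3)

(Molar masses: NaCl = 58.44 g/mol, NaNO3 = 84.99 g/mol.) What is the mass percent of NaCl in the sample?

n(AgNO3) = 0.04297 × 0.1984 = 8.525 × 10^-3 mol
Let x = n(NaCl), y = n(NaNO3).
Titrant: 1x = 8.525 × 10^-3;  mass: 58.44x + 84.99y = 1.104
Solving, x = 8.525 × 10^-3 mol, y = 7.128 × 10^-3 mol
mass of NaCl = 8.525 × 10^-3 × 58.44 = 0.4982 g
% NaCl = 0.4982 / 1.104 × 100 = 45.13 %

45.13 %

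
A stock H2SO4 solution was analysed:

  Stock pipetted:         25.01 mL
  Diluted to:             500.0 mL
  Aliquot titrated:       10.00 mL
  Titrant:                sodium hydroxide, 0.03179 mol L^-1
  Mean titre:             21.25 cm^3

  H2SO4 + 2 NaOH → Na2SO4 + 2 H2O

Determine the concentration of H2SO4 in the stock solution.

0.6753 mol/L

n(NaOH) = 0.02125 × 0.03179 = 6.755 × 10^-4 mol
From the 1:2 ratio, n(H2SO4) in the aliquot = 1/2 × 6.755 × 10^-4 = 3.378 × 10^-4 mol
[H2SO4]_dilute = 3.378 × 10^-4 / 0.01000 = 0.03378 mol/L
Dilution factor = 500.0 / 25.01 = 19.99
[H2SO4]_stock = 0.03378 × 19.99 = 0.6753 mol/L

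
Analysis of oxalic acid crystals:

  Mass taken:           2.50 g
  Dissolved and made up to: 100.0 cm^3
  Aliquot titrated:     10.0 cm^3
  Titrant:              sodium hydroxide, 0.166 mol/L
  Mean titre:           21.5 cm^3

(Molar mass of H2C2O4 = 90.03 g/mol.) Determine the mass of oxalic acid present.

H2C2O4 + 2 NaOH → Na2C2O4 + 2 H2O
n(NaOH) per titration = 0.0215 × 0.166 = 3.57 × 10^-3 mol
From the 1:2 ratio, n(H2C2O4) in each aliquot = 1/2 × 3.57 × 10^-3 = 1.78 × 10^-3 mol
n(H2C2O4) in the whole flask = 1.78 × 10^-3 × 100.0/10.0 = 0.0178 mol
mass of H2C2O4 = 0.0178 × 90.03 = 1.61 g

1.61 g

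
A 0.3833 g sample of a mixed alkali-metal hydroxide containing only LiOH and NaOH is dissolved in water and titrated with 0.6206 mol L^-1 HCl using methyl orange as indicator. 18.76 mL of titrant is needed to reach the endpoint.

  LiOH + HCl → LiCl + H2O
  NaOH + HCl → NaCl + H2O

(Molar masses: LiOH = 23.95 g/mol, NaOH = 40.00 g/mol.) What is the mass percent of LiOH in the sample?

n(HCl) = 0.01876 × 0.6206 = 0.01164 mol
Let x = n(LiOH), y = n(NaOH).
Titrant: 1x + 1y = 0.01164;  mass: 23.95x + 40.00y = 0.3833
Solving, x = 5.134 × 10^-3 mol, y = 6.509 × 10^-3 mol
mass of LiOH = 5.134 × 10^-3 × 23.95 = 0.1230 g
% LiOH = 0.1230 / 0.3833 × 100 = 32.08 %

32.08 %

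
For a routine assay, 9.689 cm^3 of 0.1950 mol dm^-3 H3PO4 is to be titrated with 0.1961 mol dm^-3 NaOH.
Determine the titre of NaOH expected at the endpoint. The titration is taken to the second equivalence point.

19.27 mL

H3PO4 + 2 NaOH → Na2HPO4 + 2 H2O
n(H3PO4) = 0.009689 L × 0.1950 mol/L = 1.889 × 10^-3 mol
From the 2:1 stoichiometry, n(NaOH) = 2/1 × 1.889 × 10^-3 = 3.779 × 10^-3 mol
V(NaOH) = 3.779 × 10^-3 mol / 0.1961 mol/L = 0.01927 L = 19.27 mL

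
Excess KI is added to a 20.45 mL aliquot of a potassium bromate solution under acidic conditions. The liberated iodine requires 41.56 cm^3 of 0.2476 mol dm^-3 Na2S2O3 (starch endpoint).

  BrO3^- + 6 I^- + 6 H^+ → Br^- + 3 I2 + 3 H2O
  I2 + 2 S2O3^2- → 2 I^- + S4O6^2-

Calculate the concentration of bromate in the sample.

n(S2O3^2-) = 0.04156 × 0.2476 = 0.01029 mol
n(I2) = n(S2O3^2-)/2 = 5.145 × 10^-3 mol
From the 1:3 ratio, n(BrO3^-) in the aliquot = 1/3 × 5.145 × 10^-3 = 1.715 × 10^-3 mol
[BrO3^-] = 1.715 × 10^-3 / 0.02045 = 0.08387 mol/L

0.08387 mol/L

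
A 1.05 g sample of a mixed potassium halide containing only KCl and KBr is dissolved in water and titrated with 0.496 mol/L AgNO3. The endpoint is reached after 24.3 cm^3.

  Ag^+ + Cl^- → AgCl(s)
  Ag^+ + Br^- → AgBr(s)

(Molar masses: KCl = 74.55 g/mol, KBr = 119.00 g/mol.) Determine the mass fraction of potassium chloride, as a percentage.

61.4 %

n(AgNO3) = 0.0243 × 0.496 = 0.0121 mol
Let x = n(KCl), y = n(KBr).
Titrant: 1x + 1y = 0.0121;  mass: 74.55x + 119.00y = 1.05
Solving, x = 8.65 × 10^-3 mol, y = 3.41 × 10^-3 mol
mass of KCl = 8.65 × 10^-3 × 74.55 = 0.645 g
% KCl = 0.645 / 1.05 × 100 = 61.4 %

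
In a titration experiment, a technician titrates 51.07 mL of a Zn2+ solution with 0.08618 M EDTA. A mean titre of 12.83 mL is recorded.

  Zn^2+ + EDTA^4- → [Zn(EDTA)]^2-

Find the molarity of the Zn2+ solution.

n(EDTA) = 0.01283 L × 0.08618 mol/L = 1.106 × 10^-3 mol
n(Zn2+) = 1.106 × 10^-3 mol (1:1 mole ratio)
[Zn2+] = 1.106 × 10^-3 mol / 0.05107 L = 0.02165 mol/L

0.02165 M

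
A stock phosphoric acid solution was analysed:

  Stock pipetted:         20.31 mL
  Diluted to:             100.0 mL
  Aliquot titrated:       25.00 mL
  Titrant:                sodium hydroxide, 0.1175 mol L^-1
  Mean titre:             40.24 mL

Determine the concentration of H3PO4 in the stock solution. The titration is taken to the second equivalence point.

0.4656 mol/L

H3PO4 + 2 NaOH → Na2HPO4 + 2 H2O
n(NaOH) = 0.04024 × 0.1175 = 4.728 × 10^-3 mol
From the 1:2 ratio, n(H3PO4) in the aliquot = 1/2 × 4.728 × 10^-3 = 2.364 × 10^-3 mol
[H3PO4]_dilute = 2.364 × 10^-3 / 0.02500 = 0.09456 mol/L
Dilution factor = 100.0 / 20.31 = 4.924
[H3PO4]_stock = 0.09456 × 4.924 = 0.4656 mol/L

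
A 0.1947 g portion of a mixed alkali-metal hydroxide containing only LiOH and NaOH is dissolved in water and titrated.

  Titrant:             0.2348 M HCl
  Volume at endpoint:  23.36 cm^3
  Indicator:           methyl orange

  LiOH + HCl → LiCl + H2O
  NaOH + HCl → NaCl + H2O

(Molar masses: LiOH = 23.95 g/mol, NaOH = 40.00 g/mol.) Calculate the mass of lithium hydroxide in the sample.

n(HCl) = 0.02336 × 0.2348 = 5.485 × 10^-3 mol
Let x = n(LiOH), y = n(NaOH).
Titrant: 1x + 1y = 5.485 × 10^-3;  mass: 23.95x + 40.00y = 0.1947
Solving, x = 1.539 × 10^-3 mol, y = 3.946 × 10^-3 mol
mass of LiOH = 1.539 × 10^-3 × 23.95 = 0.03685 g

0.03685 g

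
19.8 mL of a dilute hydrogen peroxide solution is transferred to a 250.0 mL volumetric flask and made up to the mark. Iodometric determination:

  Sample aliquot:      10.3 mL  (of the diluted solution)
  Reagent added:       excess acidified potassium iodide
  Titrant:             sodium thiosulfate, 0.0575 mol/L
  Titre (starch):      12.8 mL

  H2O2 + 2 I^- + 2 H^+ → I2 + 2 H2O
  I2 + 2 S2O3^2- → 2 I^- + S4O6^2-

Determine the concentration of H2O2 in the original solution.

0.451 mol/L

n(S2O3^2-) = 0.0128 × 0.0575 = 7.36 × 10^-4 mol
n(I2) = n(S2O3^2-)/2 = 3.68 × 10^-4 mol
n(H2O2) in the aliquot = 3.68 × 10^-4 mol (1:1 ratio)
[H2O2]_dilute = 3.68 × 10^-4 / 0.0103 = 0.0357 mol/L
[H2O2]_original = 0.0357 × 250.0/19.8 = 0.451 mol/L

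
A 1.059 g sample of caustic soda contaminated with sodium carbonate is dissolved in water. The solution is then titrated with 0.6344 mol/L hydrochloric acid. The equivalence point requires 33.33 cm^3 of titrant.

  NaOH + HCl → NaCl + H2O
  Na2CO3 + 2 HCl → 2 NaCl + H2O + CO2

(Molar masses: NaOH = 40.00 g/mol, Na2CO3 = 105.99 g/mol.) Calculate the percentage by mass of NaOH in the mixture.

n(HCl) = 0.03333 × 0.6344 = 0.02114 mol
Let x = n(NaOH), y = n(Na2CO3).
Titrant: 1x + 2y = 0.02114;  mass: 40.00x + 105.99y = 1.059
Solving, x = 4.737 × 10^-3 mol, y = 8.204 × 10^-3 mol
mass of NaOH = 4.737 × 10^-3 × 40.00 = 0.1895 g
% NaOH = 0.1895 / 1.059 × 100 = 17.89 %

17.89 %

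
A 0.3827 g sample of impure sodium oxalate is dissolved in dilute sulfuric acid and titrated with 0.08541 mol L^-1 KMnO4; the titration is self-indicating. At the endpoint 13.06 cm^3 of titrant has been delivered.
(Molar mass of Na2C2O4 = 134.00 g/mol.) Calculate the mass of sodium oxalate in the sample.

0.3737 g

2 MnO4^- + 5 C2O4^2- + 16 H^+ → 2 Mn^2+ + 10 CO2 + 8 H2O
n(KMnO4) = 0.01306 L × 0.08541 mol/L = 1.115 × 10^-3 mol
From the 5:2 ratio, n(Na2C2O4) = 5/2 × 1.115 × 10^-3 = 2.789 × 10^-3 mol
mass of Na2C2O4 = 2.789 × 10^-3 × 134.00 g/mol = 0.3737 g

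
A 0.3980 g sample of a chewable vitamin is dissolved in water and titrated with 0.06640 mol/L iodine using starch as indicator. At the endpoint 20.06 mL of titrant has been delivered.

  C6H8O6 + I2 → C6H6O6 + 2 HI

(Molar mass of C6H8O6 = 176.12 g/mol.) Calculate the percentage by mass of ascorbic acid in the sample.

58.94 %

n(I2) = 0.02006 L × 0.06640 mol/L = 1.332 × 10^-3 mol
n(C6H8O6) = 1.332 × 10^-3 mol (1:1 ratio)
mass of C6H8O6 = 1.332 × 10^-3 × 176.12 g/mol = 0.2346 g
% C6H8O6 = 0.2346 / 0.3980 × 100 = 58.94 %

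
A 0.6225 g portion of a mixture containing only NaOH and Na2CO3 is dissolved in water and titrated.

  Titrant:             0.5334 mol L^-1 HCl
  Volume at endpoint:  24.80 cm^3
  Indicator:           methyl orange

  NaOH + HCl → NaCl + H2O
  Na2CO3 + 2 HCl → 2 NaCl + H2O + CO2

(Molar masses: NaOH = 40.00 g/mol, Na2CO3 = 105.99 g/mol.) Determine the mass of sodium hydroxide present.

0.2417 g

n(HCl) = 0.02480 × 0.5334 = 0.01323 mol
Let x = n(NaOH), y = n(Na2CO3).
Titrant: 1x + 2y = 0.01323;  mass: 40.00x + 105.99y = 0.6225
Solving, x = 6.043 × 10^-3 mol, y = 3.592 × 10^-3 mol
mass of NaOH = 6.043 × 10^-3 × 40.00 = 0.2417 g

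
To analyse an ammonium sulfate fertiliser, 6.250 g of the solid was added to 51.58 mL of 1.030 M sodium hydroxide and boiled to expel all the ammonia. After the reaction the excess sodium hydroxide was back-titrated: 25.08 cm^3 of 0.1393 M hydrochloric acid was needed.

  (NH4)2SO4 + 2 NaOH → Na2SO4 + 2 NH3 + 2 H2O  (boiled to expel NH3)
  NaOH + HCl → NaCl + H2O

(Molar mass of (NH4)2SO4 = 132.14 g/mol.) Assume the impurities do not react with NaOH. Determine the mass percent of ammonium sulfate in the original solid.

n(NaOH) added = 0.05158 × 1.030 = 0.05313 mol
n(HCl) used in back-titration = 0.02508 × 0.1393 = 3.494 × 10^-3 mol
n(NaOH) left over = 3.494 × 10^-3 mol (1:1 ratio)
n(NaOH) consumed by analyte = 0.05313 − 3.494 × 10^-3 = 0.04963 mol
From the 1:2 ratio, n((NH4)2SO4) = 1/2 × 0.04963 = 0.02482 mol
mass of (NH4)2SO4 = 0.02482 × 132.14 = 3.279 g
% (NH4)2SO4 = 3.279 / 6.250 × 100 = 52.47 %

52.47 %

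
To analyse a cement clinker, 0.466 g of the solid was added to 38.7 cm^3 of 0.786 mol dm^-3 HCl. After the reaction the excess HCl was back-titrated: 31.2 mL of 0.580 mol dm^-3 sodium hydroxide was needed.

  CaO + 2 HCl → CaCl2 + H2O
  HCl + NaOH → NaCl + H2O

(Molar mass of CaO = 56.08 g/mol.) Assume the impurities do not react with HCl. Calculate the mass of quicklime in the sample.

0.346 g

n(HCl) added = 0.0387 × 0.786 = 0.0304 mol
n(NaOH) used in back-titration = 0.0312 × 0.580 = 0.0181 mol
n(HCl) left over = 0.0181 mol (1:1 ratio)
n(HCl) consumed by analyte = 0.0304 − 0.0181 = 0.0123 mol
From the 1:2 ratio, n(CaO) = 1/2 × 0.0123 = 6.16 × 10^-3 mol
mass of CaO = 6.16 × 10^-3 × 56.08 = 0.346 g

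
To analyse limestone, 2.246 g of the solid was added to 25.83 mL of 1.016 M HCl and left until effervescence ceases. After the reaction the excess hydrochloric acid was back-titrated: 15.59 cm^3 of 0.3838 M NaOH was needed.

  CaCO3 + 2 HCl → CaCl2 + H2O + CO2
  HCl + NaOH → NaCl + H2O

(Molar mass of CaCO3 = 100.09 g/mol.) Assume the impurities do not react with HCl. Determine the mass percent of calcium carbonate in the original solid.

n(HCl) added = 0.02583 × 1.016 = 0.02624 mol
n(NaOH) used in back-titration = 0.01559 × 0.3838 = 5.983 × 10^-3 mol
n(HCl) left over = 5.983 × 10^-3 mol (1:1 ratio)
n(HCl) consumed by analyte = 0.02624 − 5.983 × 10^-3 = 0.02026 mol
From the 1:2 ratio, n(CaCO3) = 1/2 × 0.02026 = 0.01013 mol
mass of CaCO3 = 0.01013 × 100.09 = 1.014 g
% CaCO3 = 1.014 / 2.246 × 100 = 45.14 %

45.14 %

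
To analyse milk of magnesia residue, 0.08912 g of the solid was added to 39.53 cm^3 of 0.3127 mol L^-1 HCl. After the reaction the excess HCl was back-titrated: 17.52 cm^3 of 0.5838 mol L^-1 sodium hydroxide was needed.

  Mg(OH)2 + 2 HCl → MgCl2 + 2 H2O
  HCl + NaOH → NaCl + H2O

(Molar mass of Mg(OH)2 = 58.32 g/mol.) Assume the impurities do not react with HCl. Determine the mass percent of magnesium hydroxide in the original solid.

69.79 %

n(HCl) added = 0.03953 × 0.3127 = 0.01236 mol
n(NaOH) used in back-titration = 0.01752 × 0.5838 = 0.01023 mol
n(HCl) left over = 0.01023 mol (1:1 ratio)
n(HCl) consumed by analyte = 0.01236 − 0.01023 = 2.133 × 10^-3 mol
From the 1:2 ratio, n(Mg(OH)2) = 1/2 × 2.133 × 10^-3 = 1.066 × 10^-3 mol
mass of Mg(OH)2 = 1.066 × 10^-3 × 58.32 = 0.06219 g
% Mg(OH)2 = 0.06219 / 0.08912 × 100 = 69.79 %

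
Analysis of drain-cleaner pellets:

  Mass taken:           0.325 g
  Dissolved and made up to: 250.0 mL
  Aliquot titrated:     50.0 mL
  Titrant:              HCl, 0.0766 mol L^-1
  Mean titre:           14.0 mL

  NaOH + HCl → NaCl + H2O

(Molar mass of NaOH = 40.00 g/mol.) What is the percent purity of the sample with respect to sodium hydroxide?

66.0 %

n(HCl) per titration = 0.0140 × 0.0766 = 1.07 × 10^-3 mol
n(NaOH) in each aliquot = 1.07 × 10^-3 mol (1:1 ratio)
n(NaOH) in the whole flask = 1.07 × 10^-3 × 250.0/50.0 = 5.36 × 10^-3 mol
mass of NaOH = 5.36 × 10^-3 × 40.00 = 0.214 g
% NaOH = 0.214 / 0.325 × 100 = 66.0 %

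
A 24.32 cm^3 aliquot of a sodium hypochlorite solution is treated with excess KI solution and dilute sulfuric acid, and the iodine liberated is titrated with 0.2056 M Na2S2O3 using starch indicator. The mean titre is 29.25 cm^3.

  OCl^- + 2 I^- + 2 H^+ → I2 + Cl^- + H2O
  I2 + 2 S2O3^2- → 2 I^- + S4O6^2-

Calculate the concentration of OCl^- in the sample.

0.1236 M

n(S2O3^2-) = 0.02925 × 0.2056 = 6.014 × 10^-3 mol
n(I2) = n(S2O3^2-)/2 = 3.007 × 10^-3 mol
n(OCl^-) in the aliquot = 3.007 × 10^-3 mol (1:1 ratio)
[OCl^-] = 3.007 × 10^-3 / 0.02432 = 0.1236 mol/L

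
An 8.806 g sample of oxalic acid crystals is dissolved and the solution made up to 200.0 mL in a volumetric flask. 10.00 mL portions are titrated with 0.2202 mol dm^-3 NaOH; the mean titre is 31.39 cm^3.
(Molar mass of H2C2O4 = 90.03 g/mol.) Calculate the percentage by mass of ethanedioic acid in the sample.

H2C2O4 + 2 NaOH → Na2C2O4 + 2 H2O
n(NaOH) per titration = 0.03139 × 0.2202 = 6.912 × 10^-3 mol
From the 1:2 ratio, n(H2C2O4) in each aliquot = 1/2 × 6.912 × 10^-3 = 3.456 × 10^-3 mol
n(H2C2O4) in the whole flask = 3.456 × 10^-3 × 200.0/10.00 = 0.06912 mol
mass of H2C2O4 = 0.06912 × 90.03 = 6.223 g
% H2C2O4 = 6.223 / 8.806 × 100 = 70.67 %

70.67 %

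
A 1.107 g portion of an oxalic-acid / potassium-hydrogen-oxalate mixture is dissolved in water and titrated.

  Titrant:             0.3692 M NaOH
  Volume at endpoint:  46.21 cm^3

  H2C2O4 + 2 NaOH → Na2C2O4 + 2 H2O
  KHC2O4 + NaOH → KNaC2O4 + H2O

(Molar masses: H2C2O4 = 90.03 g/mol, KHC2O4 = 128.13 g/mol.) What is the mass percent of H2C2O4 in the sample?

n(NaOH) = 0.04621 × 0.3692 = 0.01706 mol
Let x = n(H2C2O4), y = n(KHC2O4).
Titrant: 2x + 1y = 0.01706;  mass: 90.03x + 128.13y = 1.107
Solving, x = 6.491 × 10^-3 mol, y = 4.079 × 10^-3 mol
mass of H2C2O4 = 6.491 × 10^-3 × 90.03 = 0.5844 g
% H2C2O4 = 0.5844 / 1.107 × 100 = 52.79 %

52.79 %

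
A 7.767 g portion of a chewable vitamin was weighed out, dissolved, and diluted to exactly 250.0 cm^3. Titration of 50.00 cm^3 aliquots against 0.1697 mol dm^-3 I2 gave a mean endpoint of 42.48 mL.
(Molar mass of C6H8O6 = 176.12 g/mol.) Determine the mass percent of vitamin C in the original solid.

C6H8O6 + I2 → C6H6O6 + 2 HI
n(I2) per titration = 0.04248 × 0.1697 = 7.209 × 10^-3 mol
n(C6H8O6) in each aliquot = 7.209 × 10^-3 mol (1:1 ratio)
n(C6H8O6) in the whole flask = 7.209 × 10^-3 × 250.0/50.00 = 0.03604 mol
mass of C6H8O6 = 0.03604 × 176.12 = 6.348 g
% C6H8O6 = 6.348 / 7.767 × 100 = 81.73 %

81.73 %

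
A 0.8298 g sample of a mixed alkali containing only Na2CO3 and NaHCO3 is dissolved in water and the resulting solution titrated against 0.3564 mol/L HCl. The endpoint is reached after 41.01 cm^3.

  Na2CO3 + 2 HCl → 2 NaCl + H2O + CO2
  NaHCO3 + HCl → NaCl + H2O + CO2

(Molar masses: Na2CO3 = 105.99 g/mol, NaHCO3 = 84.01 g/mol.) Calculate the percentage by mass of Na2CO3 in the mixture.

n(HCl) = 0.04101 × 0.3564 = 0.01462 mol
Let x = n(Na2CO3), y = n(NaHCO3).
Titrant: 2x + 1y = 0.01462;  mass: 105.99x + 84.01y = 0.8298
Solving, x = 6.418 × 10^-3 mol, y = 1.781 × 10^-3 mol
mass of Na2CO3 = 6.418 × 10^-3 × 105.99 = 0.6802 g
% Na2CO3 = 0.6802 / 0.8298 × 100 = 81.97 %

81.97 %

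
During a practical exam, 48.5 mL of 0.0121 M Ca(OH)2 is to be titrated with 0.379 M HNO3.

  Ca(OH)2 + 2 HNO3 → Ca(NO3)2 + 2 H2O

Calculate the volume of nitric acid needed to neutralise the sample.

n(Ca(OH)2) = 0.0485 L × 0.0121 mol/L = 5.87 × 10^-4 mol
From the 2:1 stoichiometry, n(HNO3) = 2/1 × 5.87 × 10^-4 = 1.17 × 10^-3 mol
V(HNO3) = 1.17 × 10^-3 mol / 0.379 mol/L = 0.00310 L = 3.10 mL

3.10 mL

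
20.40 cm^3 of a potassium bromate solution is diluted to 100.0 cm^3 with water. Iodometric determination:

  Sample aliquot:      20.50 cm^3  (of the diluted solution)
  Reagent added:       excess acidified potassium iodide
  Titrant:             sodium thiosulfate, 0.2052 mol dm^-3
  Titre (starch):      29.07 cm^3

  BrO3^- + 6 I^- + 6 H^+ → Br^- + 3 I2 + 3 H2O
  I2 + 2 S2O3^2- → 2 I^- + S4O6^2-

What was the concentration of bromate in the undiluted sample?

0.2377 mol/L

n(S2O3^2-) = 0.02907 × 0.2052 = 5.965 × 10^-3 mol
n(I2) = n(S2O3^2-)/2 = 2.983 × 10^-3 mol
From the 1:3 ratio, n(BrO3^-) in the aliquot = 1/3 × 2.983 × 10^-3 = 9.942 × 10^-4 mol
[BrO3^-]_dilute = 9.942 × 10^-4 / 0.02050 = 0.04850 mol/L
[BrO3^-]_original = 0.04850 × 100.0/20.40 = 0.2377 mol/L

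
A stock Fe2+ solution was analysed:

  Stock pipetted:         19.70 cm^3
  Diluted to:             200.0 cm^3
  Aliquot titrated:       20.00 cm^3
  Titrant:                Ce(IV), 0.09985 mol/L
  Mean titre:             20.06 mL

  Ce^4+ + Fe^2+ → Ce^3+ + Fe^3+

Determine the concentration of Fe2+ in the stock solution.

n(Ce4+) = 0.02006 × 0.09985 = 2.003 × 10^-3 mol
n(Fe2+) in the aliquot = 2.003 × 10^-3 mol (1:1 ratio)
[Fe2+]_dilute = 2.003 × 10^-3 / 0.02000 = 0.1001 mol/L
Dilution factor = 200.0 / 19.70 = 10.15
[Fe2+]_stock = 0.1001 × 10.15 = 1.017 mol/L

1.017 mol/L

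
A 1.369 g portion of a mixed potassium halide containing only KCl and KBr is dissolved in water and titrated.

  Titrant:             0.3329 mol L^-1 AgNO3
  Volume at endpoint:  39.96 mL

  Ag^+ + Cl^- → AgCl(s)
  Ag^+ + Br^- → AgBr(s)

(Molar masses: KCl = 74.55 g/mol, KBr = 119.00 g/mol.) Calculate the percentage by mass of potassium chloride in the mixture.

n(AgNO3) = 0.03996 × 0.3329 = 0.01330 mol
Let x = n(KCl), y = n(KBr).
Titrant: 1x + 1y = 0.01330;  mass: 74.55x + 119.00y = 1.369
Solving, x = 4.815 × 10^-3 mol, y = 8.488 × 10^-3 mol
mass of KCl = 4.815 × 10^-3 × 74.55 = 0.3589 g
% KCl = 0.3589 / 1.369 × 100 = 26.22 %

26.22 %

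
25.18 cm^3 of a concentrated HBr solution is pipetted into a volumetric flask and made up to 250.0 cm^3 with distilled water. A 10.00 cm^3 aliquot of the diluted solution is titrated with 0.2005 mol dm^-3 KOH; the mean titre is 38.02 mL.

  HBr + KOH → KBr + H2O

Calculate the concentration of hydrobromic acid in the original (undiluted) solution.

7.569 mol/L

n(KOH) = 0.03802 × 0.2005 = 7.623 × 10^-3 mol
n(HBr) in the aliquot = 7.623 × 10^-3 mol (1:1 ratio)
[HBr]_dilute = 7.623 × 10^-3 / 0.01000 = 0.7623 mol/L
Dilution factor = 250.0 / 25.18 = 9.929
[HBr]_stock = 0.7623 × 9.929 = 7.569 mol/L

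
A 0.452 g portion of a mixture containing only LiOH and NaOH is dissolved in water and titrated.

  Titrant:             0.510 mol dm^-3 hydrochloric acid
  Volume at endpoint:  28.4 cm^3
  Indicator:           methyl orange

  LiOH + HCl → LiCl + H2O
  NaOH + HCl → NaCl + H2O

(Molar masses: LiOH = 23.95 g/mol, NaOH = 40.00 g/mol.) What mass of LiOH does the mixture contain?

n(HCl) = 0.0284 × 0.510 = 0.0145 mol
Let x = n(LiOH), y = n(NaOH).
Titrant: 1x + 1y = 0.0145;  mass: 23.95x + 40.00y = 0.452
Solving, x = 7.94 × 10^-3 mol, y = 6.55 × 10^-3 mol
mass of LiOH = 7.94 × 10^-3 × 23.95 = 0.190 g

0.190 g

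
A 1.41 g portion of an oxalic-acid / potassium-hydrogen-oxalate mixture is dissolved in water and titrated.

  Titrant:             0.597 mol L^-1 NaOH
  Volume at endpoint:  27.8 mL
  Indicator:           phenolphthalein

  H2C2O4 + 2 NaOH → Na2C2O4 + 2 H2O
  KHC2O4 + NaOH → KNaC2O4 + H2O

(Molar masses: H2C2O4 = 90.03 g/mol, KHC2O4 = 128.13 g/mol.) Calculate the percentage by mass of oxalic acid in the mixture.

27.5 %

n(NaOH) = 0.0278 × 0.597 = 0.0166 mol
Let x = n(H2C2O4), y = n(KHC2O4).
Titrant: 2x + 1y = 0.0166;  mass: 90.03x + 128.13y = 1.41
Solving, x = 4.31 × 10^-3 mol, y = 7.98 × 10^-3 mol
mass of H2C2O4 = 4.31 × 10^-3 × 90.03 = 0.388 g
% H2C2O4 = 0.388 / 1.41 × 100 = 27.5 %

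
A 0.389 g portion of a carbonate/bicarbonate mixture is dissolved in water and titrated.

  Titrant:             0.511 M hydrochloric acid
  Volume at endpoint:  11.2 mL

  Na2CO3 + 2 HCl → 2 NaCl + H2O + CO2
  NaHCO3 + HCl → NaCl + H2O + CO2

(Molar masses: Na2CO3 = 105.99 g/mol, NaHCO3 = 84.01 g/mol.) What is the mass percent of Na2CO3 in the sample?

40.3 %

n(HCl) = 0.0112 × 0.511 = 5.72 × 10^-3 mol
Let x = n(Na2CO3), y = n(NaHCO3).
Titrant: 2x + 1y = 5.72 × 10^-3;  mass: 105.99x + 84.01y = 0.389
Solving, x = 1.48 × 10^-3 mol, y = 2.76 × 10^-3 mol
mass of Na2CO3 = 1.48 × 10^-3 × 105.99 = 0.157 g
% Na2CO3 = 0.157 / 0.389 × 100 = 40.3 %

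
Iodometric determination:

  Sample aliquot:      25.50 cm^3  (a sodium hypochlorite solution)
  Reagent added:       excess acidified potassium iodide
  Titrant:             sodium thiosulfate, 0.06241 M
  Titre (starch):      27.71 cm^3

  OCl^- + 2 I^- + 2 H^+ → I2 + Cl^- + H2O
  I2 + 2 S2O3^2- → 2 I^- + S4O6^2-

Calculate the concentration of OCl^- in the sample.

n(S2O3^2-) = 0.02771 × 0.06241 = 1.729 × 10^-3 mol
n(I2) = n(S2O3^2-)/2 = 8.647 × 10^-4 mol
n(OCl^-) in the aliquot = 8.647 × 10^-4 mol (1:1 ratio)
[OCl^-] = 8.647 × 10^-4 / 0.02550 = 0.03391 mol/L

0.03391 M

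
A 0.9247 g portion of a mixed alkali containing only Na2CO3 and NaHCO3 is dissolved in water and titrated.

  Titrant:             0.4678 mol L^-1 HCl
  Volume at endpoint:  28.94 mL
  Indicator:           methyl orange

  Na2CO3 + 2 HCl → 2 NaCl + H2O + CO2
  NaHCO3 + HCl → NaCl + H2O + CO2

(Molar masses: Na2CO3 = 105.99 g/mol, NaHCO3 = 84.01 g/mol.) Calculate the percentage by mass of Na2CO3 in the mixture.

n(HCl) = 0.02894 × 0.4678 = 0.01354 mol
Let x = n(Na2CO3), y = n(NaHCO3).
Titrant: 2x + 1y = 0.01354;  mass: 105.99x + 84.01y = 0.9247
Solving, x = 3.428 × 10^-3 mol, y = 6.682 × 10^-3 mol
mass of Na2CO3 = 3.428 × 10^-3 × 105.99 = 0.3633 g
% Na2CO3 = 0.3633 / 0.9247 × 100 = 39.29 %

39.29 %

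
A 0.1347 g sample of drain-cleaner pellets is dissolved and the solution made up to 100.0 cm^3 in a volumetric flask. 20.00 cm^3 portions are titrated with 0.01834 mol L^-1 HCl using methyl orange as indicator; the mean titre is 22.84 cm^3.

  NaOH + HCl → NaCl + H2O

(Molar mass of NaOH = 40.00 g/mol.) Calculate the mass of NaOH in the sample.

n(HCl) per titration = 0.02284 × 0.01834 = 4.189 × 10^-4 mol
n(NaOH) in each aliquot = 4.189 × 10^-4 mol (1:1 ratio)
n(NaOH) in the whole flask = 4.189 × 10^-4 × 100.0/20.00 = 2.094 × 10^-3 mol
mass of NaOH = 2.094 × 10^-3 × 40.00 = 0.08378 g

0.08378 g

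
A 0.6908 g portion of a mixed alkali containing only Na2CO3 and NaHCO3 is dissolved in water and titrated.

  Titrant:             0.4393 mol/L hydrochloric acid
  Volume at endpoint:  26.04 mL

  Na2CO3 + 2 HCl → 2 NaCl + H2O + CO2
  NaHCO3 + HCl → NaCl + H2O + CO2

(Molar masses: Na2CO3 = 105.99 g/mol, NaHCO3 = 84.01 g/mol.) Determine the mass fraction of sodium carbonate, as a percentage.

66.84 %

n(HCl) = 0.02604 × 0.4393 = 0.01144 mol
Let x = n(Na2CO3), y = n(NaHCO3).
Titrant: 2x + 1y = 0.01144;  mass: 105.99x + 84.01y = 0.6908
Solving, x = 4.356 × 10^-3 mol, y = 2.727 × 10^-3 mol
mass of Na2CO3 = 4.356 × 10^-3 × 105.99 = 0.4617 g
% Na2CO3 = 0.4617 / 0.6908 × 100 = 66.84 %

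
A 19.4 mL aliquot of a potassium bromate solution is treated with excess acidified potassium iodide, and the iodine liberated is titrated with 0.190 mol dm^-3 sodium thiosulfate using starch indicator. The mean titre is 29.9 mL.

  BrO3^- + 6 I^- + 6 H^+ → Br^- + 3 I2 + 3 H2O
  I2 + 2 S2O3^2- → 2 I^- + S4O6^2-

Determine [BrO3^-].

0.0488 mol/L

n(S2O3^2-) = 0.0299 × 0.190 = 5.68 × 10^-3 mol
n(I2) = n(S2O3^2-)/2 = 2.84 × 10^-3 mol
From the 1:3 ratio, n(BrO3^-) in the aliquot = 1/3 × 2.84 × 10^-3 = 9.47 × 10^-4 mol
[BrO3^-] = 9.47 × 10^-4 / 0.0194 = 0.0488 mol/L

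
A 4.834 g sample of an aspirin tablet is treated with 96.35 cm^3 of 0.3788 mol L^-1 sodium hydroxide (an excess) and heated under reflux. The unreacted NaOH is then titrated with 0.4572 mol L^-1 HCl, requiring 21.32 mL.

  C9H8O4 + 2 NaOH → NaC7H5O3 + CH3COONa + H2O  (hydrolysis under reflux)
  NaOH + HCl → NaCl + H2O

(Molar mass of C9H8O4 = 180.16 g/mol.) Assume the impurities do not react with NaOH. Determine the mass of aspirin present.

2.410 g

n(NaOH) added = 0.09635 × 0.3788 = 0.03650 mol
n(HCl) used in back-titration = 0.02132 × 0.4572 = 9.748 × 10^-3 mol
n(NaOH) left over = 9.748 × 10^-3 mol (1:1 ratio)
n(NaOH) consumed by analyte = 0.03650 − 9.748 × 10^-3 = 0.02675 mol
From the 1:2 ratio, n(C9H8O4) = 1/2 × 0.02675 = 0.01337 mol
mass of C9H8O4 = 0.01337 × 180.16 = 2.410 g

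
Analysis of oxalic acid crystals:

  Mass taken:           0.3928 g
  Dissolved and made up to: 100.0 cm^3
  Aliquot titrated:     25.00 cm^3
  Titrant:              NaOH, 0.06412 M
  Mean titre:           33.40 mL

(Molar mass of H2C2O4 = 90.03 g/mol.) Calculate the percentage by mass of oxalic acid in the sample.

98.17 %

H2C2O4 + 2 NaOH → Na2C2O4 + 2 H2O
n(NaOH) per titration = 0.03340 × 0.06412 = 2.142 × 10^-3 mol
From the 1:2 ratio, n(H2C2O4) in each aliquot = 1/2 × 2.142 × 10^-3 = 1.071 × 10^-3 mol
n(H2C2O4) in the whole flask = 1.071 × 10^-3 × 100.0/25.00 = 4.283 × 10^-3 mol
mass of H2C2O4 = 4.283 × 10^-3 × 90.03 = 0.3856 g
% H2C2O4 = 0.3856 / 0.3928 × 100 = 98.17 %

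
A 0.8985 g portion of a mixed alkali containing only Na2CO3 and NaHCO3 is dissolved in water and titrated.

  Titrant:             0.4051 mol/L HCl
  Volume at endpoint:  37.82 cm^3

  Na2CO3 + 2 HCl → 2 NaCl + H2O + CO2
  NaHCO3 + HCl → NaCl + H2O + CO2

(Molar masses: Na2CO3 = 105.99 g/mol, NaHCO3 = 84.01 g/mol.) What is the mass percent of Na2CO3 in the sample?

73.90 %

n(HCl) = 0.03782 × 0.4051 = 0.01532 mol
Let x = n(Na2CO3), y = n(NaHCO3).
Titrant: 2x + 1y = 0.01532;  mass: 105.99x + 84.01y = 0.8985
Solving, x = 6.265 × 10^-3 mol, y = 2.791 × 10^-3 mol
mass of Na2CO3 = 6.265 × 10^-3 × 105.99 = 0.6640 g
% Na2CO3 = 0.6640 / 0.8985 × 100 = 73.90 %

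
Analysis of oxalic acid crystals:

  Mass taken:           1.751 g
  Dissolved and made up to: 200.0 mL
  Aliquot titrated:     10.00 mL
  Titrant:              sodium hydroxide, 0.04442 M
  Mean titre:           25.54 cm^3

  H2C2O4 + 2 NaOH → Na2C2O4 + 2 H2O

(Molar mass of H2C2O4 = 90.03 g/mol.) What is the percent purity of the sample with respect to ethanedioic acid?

58.33 %

n(NaOH) per titration = 0.02554 × 0.04442 = 1.134 × 10^-3 mol
From the 1:2 ratio, n(H2C2O4) in each aliquot = 1/2 × 1.134 × 10^-3 = 5.672 × 10^-4 mol
n(H2C2O4) in the whole flask = 5.672 × 10^-4 × 200.0/10.00 = 0.01134 mol
mass of H2C2O4 = 0.01134 × 90.03 = 1.021 g
% H2C2O4 = 1.021 / 1.751 × 100 = 58.33 %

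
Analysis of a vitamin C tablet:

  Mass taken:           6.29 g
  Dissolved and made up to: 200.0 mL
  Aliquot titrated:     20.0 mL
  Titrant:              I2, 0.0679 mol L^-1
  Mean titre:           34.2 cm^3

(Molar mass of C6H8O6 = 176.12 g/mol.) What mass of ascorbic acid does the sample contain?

C6H8O6 + I2 → C6H6O6 + 2 HI
n(I2) per titration = 0.0342 × 0.0679 = 2.32 × 10^-3 mol
n(C6H8O6) in each aliquot = 2.32 × 10^-3 mol (1:1 ratio)
n(C6H8O6) in the whole flask = 2.32 × 10^-3 × 200.0/20.0 = 0.0232 mol
mass of C6H8O6 = 0.0232 × 176.12 = 4.09 g

4.09 g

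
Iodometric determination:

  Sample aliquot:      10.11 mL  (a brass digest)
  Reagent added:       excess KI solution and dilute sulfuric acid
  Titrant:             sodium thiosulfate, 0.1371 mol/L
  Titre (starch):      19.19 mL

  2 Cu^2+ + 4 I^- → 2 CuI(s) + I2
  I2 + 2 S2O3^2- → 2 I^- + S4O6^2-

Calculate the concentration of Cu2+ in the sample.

0.2602 mol/L

n(S2O3^2-) = 0.01919 × 0.1371 = 2.631 × 10^-3 mol
n(I2) = n(S2O3^2-)/2 = 1.315 × 10^-3 mol
From the 2:1 ratio, n(Cu2+) in the aliquot = 2/1 × 1.315 × 10^-3 = 2.631 × 10^-3 mol
[Cu2+] = 2.631 × 10^-3 / 0.01011 = 0.2602 mol/L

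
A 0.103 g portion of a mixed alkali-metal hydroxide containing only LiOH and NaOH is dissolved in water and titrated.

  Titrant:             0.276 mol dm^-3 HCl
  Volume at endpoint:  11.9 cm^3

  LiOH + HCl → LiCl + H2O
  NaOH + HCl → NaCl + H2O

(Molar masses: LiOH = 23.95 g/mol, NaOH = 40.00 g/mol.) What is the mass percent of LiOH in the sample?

41.1 %

n(HCl) = 0.0119 × 0.276 = 3.28 × 10^-3 mol
Let x = n(LiOH), y = n(NaOH).
Titrant: 1x + 1y = 3.28 × 10^-3;  mass: 23.95x + 40.00y = 0.103
Solving, x = 1.77 × 10^-3 mol, y = 1.52 × 10^-3 mol
mass of LiOH = 1.77 × 10^-3 × 23.95 = 0.0423 g
% LiOH = 0.0423 / 0.103 × 100 = 41.1 %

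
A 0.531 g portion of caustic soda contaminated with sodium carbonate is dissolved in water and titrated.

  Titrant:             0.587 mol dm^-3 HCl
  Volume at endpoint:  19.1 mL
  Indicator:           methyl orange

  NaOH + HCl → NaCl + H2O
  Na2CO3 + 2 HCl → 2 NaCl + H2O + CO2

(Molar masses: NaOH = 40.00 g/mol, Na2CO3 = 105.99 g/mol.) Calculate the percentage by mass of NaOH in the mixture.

n(HCl) = 0.0191 × 0.587 = 0.0112 mol
Let x = n(NaOH), y = n(Na2CO3).
Titrant: 1x + 2y = 0.0112;  mass: 40.00x + 105.99y = 0.531
Solving, x = 4.86 × 10^-3 mol, y = 3.18 × 10^-3 mol
mass of NaOH = 4.86 × 10^-3 × 40.00 = 0.194 g
% NaOH = 0.194 / 0.531 × 100 = 36.6 %

36.6 %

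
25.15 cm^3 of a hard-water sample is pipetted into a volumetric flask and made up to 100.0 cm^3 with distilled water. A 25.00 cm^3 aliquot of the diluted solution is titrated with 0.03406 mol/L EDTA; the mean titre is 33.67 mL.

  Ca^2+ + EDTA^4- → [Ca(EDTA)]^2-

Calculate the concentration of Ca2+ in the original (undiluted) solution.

0.1824 mol/L

n(EDTA) = 0.03367 × 0.03406 = 1.147 × 10^-3 mol
n(Ca2+) in the aliquot = 1.147 × 10^-3 mol (1:1 ratio)
[Ca2+]_dilute = 1.147 × 10^-3 / 0.02500 = 0.04587 mol/L
Dilution factor = 100.0 / 25.15 = 3.976
[Ca2+]_stock = 0.04587 × 3.976 = 0.1824 mol/L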